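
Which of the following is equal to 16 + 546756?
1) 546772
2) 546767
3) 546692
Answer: 1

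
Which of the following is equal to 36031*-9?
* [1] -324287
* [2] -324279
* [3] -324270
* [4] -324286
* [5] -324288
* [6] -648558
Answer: 2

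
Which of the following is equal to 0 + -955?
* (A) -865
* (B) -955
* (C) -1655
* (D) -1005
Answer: B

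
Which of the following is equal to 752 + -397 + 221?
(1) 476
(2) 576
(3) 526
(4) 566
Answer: 2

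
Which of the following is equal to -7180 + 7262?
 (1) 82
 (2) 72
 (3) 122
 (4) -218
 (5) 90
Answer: 1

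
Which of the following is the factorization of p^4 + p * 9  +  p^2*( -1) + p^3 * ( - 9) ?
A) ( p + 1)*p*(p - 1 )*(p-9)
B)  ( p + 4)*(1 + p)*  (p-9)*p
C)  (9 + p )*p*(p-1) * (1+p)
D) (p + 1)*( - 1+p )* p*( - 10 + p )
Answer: A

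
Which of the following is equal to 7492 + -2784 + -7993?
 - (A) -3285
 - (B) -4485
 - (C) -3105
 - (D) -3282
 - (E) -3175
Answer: A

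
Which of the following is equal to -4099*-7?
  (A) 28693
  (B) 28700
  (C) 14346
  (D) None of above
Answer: A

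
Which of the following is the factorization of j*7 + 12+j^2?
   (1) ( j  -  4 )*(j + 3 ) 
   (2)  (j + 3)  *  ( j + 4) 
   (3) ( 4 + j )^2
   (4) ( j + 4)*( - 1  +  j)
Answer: 2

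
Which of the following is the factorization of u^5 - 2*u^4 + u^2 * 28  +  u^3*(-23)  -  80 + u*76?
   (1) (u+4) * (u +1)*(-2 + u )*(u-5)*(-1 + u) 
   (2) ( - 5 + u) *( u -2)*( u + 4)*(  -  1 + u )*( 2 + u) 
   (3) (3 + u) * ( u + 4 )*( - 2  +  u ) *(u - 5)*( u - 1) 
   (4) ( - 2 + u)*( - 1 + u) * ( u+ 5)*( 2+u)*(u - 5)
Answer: 2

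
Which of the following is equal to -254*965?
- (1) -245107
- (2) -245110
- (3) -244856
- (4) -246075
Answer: 2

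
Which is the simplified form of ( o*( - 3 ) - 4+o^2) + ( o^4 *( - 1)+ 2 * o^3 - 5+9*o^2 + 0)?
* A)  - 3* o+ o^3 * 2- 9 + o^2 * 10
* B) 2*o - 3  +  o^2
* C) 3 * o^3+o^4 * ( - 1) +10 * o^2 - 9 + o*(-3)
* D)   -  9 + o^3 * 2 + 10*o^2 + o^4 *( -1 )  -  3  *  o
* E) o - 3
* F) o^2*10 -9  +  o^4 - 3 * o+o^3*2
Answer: D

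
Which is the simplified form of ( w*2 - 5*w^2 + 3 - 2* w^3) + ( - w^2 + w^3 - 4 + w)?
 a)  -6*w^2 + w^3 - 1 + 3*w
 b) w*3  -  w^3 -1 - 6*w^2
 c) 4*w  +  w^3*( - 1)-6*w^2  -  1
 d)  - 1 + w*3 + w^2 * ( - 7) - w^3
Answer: b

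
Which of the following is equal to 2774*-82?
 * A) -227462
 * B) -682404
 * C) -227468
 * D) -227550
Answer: C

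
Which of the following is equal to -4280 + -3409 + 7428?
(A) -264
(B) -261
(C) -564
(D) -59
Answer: B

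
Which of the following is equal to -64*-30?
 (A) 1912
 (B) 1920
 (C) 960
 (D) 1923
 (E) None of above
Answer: B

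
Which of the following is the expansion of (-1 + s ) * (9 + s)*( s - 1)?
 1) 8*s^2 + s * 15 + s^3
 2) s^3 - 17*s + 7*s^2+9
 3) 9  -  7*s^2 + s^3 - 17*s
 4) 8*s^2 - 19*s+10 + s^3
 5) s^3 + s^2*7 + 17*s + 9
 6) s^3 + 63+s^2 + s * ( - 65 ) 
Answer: 2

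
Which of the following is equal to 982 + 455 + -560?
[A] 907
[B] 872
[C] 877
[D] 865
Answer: C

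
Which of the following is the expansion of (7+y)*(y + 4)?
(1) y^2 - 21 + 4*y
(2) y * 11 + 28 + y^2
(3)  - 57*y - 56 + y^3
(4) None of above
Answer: 2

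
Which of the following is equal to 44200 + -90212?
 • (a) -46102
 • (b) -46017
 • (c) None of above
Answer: c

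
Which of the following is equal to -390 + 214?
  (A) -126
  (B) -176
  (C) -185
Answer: B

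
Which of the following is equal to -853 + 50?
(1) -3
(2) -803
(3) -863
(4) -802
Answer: 2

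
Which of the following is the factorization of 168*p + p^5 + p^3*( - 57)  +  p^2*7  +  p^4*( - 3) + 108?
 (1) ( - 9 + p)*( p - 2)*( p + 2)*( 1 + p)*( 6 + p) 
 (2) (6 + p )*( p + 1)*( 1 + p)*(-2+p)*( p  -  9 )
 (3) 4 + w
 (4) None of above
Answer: 2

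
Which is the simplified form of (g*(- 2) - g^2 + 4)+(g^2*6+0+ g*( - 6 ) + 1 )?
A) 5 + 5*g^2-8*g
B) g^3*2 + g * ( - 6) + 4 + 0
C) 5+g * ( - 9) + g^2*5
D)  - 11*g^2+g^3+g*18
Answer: A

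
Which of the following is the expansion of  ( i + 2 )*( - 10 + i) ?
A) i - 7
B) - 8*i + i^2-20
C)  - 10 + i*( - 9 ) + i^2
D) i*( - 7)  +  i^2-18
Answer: B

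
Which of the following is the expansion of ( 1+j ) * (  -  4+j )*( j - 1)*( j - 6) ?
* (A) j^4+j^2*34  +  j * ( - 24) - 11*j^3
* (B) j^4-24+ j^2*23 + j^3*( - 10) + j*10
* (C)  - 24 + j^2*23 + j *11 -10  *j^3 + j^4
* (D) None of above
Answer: B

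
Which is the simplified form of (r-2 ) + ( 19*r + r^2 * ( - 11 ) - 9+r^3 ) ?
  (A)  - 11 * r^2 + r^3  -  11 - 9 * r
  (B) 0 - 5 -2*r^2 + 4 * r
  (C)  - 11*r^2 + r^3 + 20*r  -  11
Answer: C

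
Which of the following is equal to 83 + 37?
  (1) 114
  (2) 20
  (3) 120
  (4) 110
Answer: 3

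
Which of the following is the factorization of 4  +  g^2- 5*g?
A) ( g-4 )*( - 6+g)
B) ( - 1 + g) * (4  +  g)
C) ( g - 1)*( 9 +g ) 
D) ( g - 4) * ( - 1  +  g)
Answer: D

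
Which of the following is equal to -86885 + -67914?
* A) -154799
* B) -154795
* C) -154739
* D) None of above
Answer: A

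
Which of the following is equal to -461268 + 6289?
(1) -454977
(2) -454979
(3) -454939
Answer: 2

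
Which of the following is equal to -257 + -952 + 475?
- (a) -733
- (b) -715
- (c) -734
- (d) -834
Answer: c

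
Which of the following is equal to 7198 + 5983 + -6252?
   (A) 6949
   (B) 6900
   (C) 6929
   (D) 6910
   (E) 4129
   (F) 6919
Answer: C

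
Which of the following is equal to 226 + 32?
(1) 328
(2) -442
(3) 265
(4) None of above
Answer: 4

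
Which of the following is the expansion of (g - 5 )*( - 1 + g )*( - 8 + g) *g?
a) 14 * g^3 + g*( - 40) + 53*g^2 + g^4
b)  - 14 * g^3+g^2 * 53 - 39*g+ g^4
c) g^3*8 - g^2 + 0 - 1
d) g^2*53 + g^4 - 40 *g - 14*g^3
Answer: d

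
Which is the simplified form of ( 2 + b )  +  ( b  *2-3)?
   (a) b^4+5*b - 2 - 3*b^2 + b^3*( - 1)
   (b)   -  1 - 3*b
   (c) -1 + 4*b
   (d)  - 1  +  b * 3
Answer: d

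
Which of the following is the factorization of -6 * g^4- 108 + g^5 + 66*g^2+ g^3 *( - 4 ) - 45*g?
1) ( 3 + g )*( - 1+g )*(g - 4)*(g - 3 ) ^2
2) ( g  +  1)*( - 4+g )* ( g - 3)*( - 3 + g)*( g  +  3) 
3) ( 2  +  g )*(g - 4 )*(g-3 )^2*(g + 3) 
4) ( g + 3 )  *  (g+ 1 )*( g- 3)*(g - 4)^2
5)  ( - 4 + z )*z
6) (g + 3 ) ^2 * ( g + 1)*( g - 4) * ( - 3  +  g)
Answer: 2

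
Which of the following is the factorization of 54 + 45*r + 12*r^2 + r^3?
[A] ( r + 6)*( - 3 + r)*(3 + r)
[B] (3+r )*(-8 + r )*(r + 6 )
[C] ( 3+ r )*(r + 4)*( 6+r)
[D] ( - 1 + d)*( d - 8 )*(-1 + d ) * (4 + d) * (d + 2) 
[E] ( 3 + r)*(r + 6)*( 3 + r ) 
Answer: E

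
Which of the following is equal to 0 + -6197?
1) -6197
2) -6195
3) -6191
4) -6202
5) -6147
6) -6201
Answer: 1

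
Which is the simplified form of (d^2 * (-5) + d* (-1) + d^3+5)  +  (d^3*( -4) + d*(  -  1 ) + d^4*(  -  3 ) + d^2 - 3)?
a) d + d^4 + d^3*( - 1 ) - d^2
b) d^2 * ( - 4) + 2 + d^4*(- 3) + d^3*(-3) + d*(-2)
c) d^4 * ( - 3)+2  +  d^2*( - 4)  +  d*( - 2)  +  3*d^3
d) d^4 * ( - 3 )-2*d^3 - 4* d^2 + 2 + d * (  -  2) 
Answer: b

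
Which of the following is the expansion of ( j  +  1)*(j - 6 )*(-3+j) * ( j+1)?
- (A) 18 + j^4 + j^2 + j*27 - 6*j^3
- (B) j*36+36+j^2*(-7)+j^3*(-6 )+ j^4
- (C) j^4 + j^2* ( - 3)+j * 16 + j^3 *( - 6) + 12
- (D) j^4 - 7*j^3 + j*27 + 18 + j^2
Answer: D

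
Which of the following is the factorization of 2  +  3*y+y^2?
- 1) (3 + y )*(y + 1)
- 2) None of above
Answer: 2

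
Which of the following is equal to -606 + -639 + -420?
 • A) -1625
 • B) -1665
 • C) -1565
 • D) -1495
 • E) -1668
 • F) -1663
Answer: B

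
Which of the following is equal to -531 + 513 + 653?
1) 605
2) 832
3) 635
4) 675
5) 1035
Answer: 3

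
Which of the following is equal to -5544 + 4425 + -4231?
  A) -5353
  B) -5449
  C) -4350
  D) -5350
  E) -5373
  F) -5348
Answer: D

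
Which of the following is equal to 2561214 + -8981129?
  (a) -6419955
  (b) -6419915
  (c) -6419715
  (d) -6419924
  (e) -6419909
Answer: b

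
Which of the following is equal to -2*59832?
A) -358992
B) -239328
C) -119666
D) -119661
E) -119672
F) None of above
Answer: F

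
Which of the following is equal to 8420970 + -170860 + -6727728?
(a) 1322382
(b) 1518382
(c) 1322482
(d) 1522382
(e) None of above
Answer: d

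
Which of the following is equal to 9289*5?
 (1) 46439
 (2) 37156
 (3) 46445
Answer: 3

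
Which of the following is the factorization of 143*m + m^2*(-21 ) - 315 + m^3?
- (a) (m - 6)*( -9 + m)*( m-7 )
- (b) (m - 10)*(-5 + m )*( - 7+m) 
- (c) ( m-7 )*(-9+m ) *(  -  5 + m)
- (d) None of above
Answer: c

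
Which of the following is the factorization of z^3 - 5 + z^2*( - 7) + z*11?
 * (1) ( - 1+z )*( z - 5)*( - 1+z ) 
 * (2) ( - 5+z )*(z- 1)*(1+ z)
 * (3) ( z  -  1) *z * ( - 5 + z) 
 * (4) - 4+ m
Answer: 1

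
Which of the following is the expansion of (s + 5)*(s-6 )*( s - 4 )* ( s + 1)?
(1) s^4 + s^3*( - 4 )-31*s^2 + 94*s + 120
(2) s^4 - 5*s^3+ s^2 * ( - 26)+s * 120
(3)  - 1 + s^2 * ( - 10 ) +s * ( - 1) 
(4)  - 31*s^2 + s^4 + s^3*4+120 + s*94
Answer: 1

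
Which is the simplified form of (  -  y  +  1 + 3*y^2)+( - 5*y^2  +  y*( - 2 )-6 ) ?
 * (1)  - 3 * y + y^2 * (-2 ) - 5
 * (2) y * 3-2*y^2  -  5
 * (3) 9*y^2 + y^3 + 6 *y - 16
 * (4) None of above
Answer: 1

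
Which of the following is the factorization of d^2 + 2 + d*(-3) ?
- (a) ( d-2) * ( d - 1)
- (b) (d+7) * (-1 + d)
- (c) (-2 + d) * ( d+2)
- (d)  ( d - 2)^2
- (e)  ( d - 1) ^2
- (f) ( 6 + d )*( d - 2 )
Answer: a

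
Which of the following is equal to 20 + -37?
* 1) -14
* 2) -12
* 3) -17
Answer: 3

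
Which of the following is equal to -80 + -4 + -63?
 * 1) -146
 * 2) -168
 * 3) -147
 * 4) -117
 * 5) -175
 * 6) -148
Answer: 3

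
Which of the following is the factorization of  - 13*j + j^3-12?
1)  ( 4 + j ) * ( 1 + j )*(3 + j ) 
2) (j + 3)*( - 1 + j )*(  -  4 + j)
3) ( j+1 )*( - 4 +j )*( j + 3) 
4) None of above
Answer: 3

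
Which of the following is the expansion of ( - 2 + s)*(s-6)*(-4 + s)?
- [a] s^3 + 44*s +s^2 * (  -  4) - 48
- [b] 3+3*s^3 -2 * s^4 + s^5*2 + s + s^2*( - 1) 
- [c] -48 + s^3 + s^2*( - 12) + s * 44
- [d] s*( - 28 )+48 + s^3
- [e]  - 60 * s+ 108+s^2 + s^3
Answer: c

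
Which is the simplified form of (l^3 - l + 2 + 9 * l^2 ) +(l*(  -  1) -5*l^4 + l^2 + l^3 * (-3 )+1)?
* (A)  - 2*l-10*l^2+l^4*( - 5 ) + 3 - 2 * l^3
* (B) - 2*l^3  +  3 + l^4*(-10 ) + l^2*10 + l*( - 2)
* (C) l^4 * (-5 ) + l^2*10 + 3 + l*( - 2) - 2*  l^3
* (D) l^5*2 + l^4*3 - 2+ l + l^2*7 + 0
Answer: C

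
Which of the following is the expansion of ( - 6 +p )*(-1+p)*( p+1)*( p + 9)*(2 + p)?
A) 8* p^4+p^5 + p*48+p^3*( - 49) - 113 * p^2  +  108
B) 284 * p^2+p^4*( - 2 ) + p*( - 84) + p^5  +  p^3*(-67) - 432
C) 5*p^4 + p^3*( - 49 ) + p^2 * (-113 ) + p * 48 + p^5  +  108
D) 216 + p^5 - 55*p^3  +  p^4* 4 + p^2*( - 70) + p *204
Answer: C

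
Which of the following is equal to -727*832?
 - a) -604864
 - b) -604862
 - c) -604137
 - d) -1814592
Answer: a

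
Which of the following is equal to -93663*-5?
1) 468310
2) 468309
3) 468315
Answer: 3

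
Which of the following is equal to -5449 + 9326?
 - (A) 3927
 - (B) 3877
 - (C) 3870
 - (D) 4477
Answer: B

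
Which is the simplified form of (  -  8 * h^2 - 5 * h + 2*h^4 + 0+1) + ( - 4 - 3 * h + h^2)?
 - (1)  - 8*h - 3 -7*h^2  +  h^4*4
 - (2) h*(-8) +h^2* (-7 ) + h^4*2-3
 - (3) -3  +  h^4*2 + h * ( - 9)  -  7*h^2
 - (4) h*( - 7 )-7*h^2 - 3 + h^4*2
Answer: 2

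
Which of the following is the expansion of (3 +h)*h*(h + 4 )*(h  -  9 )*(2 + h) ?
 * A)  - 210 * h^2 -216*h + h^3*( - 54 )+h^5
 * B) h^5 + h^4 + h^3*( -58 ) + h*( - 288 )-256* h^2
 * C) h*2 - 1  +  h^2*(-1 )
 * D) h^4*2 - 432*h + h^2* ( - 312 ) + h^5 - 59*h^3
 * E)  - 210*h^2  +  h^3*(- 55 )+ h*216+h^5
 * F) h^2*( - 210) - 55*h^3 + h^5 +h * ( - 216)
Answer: F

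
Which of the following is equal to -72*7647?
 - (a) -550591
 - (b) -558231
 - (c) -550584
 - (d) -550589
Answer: c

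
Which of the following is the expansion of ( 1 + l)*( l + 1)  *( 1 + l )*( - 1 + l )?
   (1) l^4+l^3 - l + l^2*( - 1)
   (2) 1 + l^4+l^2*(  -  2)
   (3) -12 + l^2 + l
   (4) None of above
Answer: 4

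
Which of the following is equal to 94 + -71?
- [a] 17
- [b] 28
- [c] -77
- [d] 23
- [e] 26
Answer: d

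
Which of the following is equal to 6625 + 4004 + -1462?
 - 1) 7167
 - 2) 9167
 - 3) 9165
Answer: 2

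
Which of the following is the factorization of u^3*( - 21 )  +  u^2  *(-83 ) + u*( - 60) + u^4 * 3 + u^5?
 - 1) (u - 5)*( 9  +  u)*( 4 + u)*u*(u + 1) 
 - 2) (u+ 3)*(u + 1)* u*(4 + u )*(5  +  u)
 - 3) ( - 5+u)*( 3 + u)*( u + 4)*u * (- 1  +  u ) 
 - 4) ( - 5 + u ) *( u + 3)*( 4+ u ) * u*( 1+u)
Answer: 4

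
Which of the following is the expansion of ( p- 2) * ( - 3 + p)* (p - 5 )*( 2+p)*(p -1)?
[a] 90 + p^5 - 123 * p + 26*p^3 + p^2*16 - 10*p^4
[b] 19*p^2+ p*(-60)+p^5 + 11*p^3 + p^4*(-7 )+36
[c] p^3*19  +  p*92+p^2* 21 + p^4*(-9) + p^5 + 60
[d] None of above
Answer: d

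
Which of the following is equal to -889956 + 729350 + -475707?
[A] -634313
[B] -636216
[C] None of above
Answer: C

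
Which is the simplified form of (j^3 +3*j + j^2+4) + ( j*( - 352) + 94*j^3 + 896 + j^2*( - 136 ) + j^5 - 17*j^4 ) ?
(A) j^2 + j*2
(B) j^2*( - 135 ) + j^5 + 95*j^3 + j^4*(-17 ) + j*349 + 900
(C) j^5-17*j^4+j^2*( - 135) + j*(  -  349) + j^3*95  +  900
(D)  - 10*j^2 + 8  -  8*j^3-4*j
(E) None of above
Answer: C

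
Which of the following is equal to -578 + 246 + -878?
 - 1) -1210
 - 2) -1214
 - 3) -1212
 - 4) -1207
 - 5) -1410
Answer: 1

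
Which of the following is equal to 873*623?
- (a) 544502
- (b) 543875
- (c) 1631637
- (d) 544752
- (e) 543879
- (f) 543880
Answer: e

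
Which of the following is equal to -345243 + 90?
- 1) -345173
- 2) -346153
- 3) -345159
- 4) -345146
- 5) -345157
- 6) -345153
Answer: 6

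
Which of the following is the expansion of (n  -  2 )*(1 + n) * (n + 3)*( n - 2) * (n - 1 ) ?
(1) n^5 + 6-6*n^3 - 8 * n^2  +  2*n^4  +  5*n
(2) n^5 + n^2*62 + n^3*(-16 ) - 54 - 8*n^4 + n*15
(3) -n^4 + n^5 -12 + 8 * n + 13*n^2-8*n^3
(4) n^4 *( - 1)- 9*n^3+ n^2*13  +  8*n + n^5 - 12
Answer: 4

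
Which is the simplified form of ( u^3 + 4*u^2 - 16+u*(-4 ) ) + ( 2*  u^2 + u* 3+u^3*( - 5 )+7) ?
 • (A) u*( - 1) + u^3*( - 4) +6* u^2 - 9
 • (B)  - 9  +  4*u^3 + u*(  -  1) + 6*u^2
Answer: A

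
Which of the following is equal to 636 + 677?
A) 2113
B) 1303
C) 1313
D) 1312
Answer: C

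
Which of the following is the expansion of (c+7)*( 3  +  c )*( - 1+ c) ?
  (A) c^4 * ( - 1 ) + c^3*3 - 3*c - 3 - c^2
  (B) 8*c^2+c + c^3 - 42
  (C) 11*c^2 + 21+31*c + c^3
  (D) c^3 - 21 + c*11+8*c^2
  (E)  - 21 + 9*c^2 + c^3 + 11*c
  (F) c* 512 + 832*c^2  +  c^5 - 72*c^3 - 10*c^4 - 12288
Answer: E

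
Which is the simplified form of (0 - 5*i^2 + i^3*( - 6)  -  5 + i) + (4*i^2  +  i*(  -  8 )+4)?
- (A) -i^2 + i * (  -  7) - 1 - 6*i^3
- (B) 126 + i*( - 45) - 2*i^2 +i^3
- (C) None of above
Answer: A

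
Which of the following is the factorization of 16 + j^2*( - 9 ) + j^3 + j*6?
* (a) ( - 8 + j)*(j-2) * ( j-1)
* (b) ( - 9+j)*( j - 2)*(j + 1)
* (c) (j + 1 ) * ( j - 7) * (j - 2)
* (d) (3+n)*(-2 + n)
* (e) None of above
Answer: e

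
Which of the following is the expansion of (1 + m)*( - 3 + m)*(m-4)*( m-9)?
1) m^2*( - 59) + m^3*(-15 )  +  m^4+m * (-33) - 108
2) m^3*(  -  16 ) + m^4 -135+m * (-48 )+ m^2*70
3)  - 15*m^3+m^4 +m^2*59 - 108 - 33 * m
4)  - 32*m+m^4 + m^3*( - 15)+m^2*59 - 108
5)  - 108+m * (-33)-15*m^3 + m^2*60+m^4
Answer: 3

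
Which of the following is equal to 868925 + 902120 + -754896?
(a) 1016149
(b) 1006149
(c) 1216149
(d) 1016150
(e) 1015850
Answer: a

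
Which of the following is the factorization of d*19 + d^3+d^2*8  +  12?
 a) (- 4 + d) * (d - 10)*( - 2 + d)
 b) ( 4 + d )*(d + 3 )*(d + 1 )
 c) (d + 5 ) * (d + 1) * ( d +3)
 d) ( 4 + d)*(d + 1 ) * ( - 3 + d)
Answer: b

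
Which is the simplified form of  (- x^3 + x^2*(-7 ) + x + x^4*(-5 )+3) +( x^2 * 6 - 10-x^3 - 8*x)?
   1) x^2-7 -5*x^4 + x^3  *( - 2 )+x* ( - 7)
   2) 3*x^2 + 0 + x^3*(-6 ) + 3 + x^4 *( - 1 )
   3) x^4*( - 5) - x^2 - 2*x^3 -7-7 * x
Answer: 3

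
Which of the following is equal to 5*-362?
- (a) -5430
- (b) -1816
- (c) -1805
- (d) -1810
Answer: d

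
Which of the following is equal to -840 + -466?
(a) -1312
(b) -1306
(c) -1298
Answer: b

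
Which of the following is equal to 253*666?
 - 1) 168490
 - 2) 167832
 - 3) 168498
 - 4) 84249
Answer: 3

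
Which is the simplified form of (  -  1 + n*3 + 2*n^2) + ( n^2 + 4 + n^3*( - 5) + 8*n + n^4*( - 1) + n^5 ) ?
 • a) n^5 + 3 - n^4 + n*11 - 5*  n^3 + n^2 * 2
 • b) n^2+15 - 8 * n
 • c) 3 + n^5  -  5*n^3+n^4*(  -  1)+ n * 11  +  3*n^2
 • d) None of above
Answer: c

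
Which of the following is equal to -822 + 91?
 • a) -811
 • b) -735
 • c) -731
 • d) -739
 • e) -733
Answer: c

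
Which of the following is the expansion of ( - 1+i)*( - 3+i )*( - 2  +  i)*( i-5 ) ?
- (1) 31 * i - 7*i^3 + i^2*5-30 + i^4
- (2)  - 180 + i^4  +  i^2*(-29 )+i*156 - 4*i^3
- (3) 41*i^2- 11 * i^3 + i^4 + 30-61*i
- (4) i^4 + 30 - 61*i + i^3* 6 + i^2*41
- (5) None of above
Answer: 3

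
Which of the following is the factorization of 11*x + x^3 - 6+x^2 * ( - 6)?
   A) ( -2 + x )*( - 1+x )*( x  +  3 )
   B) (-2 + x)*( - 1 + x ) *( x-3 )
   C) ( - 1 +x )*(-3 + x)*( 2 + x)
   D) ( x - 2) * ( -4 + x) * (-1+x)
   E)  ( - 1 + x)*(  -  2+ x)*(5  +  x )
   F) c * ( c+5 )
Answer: B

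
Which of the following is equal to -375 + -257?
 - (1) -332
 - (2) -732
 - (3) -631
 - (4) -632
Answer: 4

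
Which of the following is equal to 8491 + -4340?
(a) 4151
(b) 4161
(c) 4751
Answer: a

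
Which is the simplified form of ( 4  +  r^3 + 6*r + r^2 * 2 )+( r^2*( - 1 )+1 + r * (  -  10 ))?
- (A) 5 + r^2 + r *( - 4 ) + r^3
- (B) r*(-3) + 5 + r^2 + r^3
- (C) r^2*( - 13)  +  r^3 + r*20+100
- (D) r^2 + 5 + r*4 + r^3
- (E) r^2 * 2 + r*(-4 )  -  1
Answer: A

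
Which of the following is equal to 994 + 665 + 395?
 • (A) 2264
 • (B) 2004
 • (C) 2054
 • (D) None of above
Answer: C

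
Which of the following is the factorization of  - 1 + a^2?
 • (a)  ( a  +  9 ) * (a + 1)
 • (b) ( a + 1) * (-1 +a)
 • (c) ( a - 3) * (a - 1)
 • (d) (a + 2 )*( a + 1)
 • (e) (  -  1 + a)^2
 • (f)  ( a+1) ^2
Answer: b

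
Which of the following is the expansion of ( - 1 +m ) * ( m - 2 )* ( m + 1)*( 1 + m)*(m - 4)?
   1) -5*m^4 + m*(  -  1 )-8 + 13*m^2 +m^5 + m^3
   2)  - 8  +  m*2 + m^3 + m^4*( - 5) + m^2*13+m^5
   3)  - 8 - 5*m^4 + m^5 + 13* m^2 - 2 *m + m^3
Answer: 3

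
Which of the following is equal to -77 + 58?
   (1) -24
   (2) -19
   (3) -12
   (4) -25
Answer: 2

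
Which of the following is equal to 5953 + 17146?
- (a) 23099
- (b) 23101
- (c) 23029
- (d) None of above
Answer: a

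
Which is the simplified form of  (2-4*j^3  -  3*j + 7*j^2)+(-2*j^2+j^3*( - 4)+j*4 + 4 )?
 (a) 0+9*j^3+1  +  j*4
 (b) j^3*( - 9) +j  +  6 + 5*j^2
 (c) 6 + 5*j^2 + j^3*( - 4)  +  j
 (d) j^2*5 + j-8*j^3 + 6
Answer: d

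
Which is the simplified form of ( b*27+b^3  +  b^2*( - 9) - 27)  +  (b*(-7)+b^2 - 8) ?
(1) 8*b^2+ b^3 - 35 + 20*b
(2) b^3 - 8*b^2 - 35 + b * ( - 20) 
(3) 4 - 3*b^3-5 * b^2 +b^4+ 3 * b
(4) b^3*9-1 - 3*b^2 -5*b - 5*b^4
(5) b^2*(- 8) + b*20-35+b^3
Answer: 5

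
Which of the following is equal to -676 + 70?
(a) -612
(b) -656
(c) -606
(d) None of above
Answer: c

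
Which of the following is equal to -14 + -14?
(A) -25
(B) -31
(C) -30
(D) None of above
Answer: D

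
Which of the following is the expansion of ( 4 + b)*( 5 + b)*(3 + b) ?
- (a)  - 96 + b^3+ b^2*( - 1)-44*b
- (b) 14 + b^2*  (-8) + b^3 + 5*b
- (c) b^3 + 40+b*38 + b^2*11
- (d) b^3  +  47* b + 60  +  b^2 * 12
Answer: d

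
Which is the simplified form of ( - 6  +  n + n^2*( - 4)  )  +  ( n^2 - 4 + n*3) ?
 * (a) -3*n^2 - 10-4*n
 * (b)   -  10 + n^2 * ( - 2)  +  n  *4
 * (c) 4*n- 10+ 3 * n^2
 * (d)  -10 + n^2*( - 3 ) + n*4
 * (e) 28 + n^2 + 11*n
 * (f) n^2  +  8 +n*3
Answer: d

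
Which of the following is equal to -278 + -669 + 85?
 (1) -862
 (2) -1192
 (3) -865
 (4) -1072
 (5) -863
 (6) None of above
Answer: 1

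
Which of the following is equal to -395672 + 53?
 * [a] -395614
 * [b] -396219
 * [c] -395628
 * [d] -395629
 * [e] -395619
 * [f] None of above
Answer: e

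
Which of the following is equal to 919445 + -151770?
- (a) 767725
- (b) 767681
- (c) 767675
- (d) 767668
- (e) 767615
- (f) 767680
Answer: c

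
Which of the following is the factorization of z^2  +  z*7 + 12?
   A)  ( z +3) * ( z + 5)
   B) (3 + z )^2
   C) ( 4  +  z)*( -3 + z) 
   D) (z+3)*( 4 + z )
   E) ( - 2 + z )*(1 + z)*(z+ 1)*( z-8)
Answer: D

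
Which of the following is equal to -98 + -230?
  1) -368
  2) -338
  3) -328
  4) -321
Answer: 3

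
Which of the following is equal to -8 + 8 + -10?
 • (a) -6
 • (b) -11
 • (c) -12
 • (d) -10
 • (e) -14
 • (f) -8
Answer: d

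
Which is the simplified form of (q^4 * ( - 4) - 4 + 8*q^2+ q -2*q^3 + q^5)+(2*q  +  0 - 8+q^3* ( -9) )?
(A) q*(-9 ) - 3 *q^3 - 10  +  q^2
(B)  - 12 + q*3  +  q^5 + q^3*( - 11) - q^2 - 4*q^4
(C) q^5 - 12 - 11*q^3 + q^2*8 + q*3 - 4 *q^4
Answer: C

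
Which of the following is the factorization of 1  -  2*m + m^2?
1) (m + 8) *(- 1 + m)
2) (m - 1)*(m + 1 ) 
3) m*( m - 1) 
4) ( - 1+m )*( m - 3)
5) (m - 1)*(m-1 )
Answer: 5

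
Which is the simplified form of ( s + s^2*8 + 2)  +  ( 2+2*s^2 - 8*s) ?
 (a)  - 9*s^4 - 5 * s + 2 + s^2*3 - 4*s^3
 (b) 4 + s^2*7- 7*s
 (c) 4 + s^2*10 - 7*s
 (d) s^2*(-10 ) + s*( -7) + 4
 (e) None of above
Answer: c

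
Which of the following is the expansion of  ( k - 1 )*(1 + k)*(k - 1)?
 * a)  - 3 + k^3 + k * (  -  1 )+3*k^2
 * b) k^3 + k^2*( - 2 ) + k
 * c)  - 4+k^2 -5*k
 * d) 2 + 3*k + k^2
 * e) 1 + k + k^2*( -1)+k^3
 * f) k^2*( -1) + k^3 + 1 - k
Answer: f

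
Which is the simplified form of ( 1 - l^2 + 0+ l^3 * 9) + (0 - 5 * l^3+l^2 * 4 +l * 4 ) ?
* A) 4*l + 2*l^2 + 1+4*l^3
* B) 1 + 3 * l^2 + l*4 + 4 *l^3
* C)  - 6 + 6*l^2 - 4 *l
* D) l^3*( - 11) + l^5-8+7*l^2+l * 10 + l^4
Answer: B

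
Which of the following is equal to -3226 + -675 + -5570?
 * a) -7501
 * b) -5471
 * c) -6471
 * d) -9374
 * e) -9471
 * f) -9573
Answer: e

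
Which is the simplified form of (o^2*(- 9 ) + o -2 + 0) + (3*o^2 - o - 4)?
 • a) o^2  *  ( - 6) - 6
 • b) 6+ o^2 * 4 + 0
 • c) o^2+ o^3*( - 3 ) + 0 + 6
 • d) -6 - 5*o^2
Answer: a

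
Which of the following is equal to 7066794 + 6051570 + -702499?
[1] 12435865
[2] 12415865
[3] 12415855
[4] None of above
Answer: 2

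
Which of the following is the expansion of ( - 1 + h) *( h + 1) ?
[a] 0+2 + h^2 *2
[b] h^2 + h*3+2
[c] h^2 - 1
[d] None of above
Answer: c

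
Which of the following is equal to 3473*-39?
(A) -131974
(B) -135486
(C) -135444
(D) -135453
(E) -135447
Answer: E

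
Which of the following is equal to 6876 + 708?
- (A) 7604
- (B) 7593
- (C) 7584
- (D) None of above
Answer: C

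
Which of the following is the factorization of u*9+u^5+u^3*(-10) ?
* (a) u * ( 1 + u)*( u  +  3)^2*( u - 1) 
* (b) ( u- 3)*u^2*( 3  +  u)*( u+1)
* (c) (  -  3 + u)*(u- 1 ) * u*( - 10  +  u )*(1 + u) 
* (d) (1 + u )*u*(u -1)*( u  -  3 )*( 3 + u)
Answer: d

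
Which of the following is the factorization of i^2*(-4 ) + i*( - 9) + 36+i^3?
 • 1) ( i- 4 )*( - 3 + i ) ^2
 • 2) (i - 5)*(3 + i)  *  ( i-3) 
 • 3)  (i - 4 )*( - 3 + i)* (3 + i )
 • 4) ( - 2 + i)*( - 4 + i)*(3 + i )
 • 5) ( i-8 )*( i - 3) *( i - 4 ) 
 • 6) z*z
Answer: 3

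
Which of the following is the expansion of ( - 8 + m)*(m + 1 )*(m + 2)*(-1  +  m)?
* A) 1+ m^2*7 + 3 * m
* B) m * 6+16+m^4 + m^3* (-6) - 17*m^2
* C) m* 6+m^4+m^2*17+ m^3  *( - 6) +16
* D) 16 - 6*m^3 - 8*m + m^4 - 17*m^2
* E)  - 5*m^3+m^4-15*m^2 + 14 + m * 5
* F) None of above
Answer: B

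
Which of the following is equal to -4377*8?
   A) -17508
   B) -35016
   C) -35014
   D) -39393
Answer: B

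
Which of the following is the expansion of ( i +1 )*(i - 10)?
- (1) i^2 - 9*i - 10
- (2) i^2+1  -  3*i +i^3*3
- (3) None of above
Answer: 1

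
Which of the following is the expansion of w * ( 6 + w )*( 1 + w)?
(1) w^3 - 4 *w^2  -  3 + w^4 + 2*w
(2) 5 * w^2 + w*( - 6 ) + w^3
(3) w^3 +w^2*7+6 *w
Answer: 3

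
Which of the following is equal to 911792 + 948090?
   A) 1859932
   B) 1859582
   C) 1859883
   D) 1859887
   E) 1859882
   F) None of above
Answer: E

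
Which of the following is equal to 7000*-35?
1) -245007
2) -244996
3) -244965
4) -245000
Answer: 4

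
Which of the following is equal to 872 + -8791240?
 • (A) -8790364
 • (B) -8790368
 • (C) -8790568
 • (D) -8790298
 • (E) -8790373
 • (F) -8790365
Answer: B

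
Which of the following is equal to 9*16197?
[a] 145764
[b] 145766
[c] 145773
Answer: c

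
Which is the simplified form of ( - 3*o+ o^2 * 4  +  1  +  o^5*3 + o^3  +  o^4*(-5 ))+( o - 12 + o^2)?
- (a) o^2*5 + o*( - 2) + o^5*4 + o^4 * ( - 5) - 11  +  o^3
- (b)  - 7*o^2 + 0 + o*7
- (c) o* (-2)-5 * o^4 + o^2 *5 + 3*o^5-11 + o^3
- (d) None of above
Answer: c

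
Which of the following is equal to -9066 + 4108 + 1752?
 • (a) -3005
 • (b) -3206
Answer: b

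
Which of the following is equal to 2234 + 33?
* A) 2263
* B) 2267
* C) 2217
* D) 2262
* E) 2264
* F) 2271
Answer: B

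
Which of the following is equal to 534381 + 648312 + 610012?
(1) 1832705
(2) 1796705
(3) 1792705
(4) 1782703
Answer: 3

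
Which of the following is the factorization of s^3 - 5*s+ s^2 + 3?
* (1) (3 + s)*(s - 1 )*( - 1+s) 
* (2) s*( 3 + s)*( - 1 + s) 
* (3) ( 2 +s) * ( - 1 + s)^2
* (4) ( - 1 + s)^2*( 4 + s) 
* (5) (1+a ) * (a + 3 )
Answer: 1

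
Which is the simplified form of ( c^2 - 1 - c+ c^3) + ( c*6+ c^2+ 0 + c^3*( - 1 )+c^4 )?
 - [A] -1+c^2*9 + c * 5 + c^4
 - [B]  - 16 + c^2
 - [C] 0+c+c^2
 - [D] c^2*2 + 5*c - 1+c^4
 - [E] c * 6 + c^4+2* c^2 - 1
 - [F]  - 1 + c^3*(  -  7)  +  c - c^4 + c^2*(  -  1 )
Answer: D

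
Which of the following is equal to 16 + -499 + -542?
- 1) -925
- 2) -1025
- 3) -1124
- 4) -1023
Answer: 2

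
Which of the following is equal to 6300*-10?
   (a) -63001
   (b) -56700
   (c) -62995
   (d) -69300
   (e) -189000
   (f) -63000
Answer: f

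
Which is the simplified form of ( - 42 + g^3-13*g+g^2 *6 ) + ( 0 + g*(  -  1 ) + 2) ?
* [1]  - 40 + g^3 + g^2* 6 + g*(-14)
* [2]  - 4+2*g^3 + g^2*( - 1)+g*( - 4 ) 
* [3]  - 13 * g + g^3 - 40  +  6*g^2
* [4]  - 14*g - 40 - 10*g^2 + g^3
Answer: 1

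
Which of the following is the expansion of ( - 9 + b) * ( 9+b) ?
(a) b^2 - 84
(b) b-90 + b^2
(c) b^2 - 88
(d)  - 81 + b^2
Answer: d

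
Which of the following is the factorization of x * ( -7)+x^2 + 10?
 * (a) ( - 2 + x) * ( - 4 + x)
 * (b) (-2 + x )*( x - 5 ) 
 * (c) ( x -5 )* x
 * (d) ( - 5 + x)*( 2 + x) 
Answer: b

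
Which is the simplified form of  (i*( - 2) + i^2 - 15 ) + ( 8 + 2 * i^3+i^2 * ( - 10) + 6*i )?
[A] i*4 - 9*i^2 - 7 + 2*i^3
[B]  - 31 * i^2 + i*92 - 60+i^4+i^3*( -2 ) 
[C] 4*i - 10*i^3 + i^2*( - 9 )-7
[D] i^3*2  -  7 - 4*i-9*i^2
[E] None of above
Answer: A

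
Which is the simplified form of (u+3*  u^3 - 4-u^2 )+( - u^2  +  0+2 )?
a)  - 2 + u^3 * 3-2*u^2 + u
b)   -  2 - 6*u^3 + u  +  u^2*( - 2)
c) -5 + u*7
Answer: a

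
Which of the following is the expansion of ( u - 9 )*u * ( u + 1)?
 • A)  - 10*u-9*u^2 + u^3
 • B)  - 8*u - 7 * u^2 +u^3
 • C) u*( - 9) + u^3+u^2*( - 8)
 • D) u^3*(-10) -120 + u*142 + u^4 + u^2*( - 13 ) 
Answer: C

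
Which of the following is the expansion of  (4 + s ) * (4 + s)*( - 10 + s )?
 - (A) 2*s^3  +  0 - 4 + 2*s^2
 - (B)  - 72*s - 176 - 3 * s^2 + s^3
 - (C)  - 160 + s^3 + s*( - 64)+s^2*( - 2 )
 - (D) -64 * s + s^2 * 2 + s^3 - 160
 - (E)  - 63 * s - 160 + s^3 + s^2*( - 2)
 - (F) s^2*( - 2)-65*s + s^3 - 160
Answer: C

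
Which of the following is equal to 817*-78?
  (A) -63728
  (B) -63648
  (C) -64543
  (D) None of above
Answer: D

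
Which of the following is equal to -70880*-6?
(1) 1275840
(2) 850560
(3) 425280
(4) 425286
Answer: 3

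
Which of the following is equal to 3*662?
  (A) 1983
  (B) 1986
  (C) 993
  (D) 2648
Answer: B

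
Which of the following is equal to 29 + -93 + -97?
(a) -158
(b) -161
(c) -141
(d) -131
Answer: b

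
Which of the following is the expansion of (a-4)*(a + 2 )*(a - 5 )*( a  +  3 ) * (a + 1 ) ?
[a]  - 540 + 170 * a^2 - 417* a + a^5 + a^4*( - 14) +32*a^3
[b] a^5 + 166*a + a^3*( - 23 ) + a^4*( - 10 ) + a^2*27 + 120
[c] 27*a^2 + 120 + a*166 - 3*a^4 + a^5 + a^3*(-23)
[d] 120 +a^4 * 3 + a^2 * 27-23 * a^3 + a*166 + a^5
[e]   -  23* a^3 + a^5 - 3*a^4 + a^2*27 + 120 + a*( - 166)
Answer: c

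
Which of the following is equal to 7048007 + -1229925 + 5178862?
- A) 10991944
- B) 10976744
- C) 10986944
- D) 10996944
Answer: D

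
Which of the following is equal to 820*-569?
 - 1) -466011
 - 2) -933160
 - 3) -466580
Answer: 3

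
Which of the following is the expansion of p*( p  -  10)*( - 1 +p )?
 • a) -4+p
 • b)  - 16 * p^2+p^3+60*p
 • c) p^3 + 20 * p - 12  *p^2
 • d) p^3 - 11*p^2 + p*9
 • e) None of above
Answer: e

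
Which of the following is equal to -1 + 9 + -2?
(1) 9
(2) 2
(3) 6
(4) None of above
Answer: 3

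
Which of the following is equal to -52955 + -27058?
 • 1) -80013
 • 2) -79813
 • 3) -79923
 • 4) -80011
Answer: 1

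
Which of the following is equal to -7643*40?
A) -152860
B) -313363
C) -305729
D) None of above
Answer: D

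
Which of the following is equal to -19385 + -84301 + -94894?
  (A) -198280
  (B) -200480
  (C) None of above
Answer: C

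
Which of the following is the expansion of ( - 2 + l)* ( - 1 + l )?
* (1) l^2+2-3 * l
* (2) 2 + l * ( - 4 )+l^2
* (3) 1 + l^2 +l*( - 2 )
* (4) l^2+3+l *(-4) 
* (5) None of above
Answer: 1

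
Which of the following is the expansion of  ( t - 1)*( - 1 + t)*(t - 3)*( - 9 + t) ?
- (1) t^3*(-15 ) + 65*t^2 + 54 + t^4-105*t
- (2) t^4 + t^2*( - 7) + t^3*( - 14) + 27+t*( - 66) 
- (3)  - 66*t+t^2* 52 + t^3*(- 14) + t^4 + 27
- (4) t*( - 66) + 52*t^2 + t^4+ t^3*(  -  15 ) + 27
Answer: 3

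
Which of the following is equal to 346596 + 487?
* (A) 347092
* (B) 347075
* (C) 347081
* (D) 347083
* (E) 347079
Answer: D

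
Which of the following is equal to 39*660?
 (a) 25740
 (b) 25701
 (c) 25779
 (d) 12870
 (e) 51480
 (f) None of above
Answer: a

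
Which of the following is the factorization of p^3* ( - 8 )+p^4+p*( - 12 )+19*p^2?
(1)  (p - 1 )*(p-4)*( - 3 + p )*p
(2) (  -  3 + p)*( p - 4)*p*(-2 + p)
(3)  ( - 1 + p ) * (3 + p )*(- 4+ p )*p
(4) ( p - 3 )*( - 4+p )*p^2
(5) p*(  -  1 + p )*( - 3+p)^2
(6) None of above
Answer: 1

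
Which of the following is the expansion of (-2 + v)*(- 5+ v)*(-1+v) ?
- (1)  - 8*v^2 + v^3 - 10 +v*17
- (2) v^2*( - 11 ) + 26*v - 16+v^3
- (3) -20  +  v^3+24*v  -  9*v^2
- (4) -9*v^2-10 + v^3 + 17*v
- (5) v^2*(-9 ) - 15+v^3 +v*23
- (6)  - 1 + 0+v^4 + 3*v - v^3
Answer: 1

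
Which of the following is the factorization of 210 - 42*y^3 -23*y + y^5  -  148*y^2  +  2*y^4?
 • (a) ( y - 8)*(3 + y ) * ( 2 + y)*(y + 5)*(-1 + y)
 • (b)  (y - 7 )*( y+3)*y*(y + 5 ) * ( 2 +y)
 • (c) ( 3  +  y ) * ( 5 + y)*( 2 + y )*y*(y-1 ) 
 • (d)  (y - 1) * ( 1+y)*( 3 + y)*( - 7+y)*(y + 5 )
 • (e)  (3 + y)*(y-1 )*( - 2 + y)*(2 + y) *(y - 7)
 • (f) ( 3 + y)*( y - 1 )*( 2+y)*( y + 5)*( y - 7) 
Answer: f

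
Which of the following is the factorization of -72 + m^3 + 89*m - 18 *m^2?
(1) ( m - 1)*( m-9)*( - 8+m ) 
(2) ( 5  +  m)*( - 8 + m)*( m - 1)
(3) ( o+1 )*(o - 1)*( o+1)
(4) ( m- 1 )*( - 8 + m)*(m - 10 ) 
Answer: 1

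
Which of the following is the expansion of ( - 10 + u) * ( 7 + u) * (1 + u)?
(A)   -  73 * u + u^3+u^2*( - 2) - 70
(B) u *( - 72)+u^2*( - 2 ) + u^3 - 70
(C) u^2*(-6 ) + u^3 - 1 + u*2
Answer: A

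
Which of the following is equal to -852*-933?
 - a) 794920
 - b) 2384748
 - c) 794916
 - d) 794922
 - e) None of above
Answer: c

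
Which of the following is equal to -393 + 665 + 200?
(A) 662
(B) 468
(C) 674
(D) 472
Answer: D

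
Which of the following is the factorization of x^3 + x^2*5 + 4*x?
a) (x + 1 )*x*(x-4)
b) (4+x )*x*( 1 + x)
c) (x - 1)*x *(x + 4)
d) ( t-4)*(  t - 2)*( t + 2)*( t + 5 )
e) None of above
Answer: b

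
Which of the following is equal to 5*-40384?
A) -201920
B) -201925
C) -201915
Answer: A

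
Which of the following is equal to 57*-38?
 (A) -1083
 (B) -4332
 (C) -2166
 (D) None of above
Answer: C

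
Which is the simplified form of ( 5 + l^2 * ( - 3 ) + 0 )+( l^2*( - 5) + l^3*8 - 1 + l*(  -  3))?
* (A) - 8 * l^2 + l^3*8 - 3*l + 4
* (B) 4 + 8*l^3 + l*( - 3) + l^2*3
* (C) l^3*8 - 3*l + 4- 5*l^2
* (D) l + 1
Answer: A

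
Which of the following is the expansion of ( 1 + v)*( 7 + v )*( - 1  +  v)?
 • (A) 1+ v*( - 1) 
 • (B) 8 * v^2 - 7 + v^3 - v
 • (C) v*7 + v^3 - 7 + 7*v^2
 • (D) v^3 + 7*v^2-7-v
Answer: D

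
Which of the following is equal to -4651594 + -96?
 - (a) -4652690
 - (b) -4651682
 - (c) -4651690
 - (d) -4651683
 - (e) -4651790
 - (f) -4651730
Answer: c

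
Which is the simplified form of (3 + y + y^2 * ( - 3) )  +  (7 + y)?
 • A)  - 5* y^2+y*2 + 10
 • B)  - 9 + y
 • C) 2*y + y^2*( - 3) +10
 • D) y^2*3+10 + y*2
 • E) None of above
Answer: C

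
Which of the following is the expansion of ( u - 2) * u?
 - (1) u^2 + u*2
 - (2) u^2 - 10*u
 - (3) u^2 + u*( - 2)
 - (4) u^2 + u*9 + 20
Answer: 3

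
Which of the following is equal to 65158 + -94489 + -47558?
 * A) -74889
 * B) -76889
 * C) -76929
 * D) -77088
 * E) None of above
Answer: B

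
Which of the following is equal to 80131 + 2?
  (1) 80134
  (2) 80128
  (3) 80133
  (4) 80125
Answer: 3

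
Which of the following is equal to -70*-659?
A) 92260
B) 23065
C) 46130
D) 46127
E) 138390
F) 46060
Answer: C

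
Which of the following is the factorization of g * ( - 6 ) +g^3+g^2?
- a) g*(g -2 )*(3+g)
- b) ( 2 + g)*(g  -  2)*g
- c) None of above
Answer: a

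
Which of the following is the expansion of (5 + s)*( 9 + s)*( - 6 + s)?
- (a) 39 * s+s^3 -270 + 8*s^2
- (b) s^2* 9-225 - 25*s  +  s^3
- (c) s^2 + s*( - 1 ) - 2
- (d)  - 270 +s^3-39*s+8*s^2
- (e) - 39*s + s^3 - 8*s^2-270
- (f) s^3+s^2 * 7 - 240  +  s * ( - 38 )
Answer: d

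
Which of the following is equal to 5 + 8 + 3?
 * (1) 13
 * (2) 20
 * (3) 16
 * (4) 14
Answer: 3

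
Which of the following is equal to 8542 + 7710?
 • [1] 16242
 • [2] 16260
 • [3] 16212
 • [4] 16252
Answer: 4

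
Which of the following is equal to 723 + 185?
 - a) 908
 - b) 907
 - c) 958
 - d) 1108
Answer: a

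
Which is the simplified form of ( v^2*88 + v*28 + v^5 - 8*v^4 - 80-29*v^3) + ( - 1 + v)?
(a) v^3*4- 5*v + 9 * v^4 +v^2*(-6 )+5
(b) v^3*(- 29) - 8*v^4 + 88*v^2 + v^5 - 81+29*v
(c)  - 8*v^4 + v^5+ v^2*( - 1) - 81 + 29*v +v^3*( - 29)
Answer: b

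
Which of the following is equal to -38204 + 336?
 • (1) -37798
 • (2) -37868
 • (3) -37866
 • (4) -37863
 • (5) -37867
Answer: 2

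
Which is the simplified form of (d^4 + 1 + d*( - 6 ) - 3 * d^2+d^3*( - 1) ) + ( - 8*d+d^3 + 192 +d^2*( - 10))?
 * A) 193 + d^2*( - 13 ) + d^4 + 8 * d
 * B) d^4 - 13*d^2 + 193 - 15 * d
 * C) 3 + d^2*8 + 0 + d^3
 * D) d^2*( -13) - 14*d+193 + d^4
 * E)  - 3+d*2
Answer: D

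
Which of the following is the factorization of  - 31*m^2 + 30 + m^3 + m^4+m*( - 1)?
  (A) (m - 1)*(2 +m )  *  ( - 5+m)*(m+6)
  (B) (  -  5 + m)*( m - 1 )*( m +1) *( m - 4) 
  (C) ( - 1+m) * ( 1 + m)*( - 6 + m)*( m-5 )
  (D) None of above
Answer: D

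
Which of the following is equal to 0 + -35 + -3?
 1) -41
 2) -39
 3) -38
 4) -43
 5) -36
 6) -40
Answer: 3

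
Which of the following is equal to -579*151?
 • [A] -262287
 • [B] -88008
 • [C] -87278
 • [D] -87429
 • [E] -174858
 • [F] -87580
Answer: D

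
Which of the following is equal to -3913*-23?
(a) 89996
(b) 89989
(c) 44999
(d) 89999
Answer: d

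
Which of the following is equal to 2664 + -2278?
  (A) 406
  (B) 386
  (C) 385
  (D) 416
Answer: B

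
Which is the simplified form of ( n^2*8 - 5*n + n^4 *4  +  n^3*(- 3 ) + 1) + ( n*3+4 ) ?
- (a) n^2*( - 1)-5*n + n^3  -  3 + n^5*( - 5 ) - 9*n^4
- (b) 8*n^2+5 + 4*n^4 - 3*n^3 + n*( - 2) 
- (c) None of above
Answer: b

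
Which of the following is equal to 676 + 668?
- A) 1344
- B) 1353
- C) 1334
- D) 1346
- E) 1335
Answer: A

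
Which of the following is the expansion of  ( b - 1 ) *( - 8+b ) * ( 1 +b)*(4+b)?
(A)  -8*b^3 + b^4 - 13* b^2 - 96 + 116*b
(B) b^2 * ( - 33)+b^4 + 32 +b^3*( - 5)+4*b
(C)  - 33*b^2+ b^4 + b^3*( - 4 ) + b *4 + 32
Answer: C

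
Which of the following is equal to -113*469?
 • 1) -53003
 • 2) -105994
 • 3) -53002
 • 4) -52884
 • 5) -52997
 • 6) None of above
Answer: 5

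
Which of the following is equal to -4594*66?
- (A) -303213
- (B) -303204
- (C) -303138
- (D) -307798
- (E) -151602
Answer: B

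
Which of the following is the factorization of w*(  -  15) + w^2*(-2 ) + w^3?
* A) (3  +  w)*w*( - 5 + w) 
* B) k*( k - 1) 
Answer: A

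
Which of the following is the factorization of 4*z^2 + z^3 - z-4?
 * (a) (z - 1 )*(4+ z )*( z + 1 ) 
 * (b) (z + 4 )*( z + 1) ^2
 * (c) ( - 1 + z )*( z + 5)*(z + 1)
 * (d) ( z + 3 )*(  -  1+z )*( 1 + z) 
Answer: a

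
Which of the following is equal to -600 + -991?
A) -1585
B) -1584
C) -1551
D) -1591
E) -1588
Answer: D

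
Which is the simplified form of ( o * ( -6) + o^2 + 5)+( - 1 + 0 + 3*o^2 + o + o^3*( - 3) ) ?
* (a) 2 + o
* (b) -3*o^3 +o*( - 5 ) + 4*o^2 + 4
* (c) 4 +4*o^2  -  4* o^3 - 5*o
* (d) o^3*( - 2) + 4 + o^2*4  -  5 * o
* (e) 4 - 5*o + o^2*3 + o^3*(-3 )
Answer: b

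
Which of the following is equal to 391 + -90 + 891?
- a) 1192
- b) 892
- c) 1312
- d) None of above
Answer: a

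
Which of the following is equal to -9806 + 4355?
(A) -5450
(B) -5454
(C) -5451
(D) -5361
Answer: C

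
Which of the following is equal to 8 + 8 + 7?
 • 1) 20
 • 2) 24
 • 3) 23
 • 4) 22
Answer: 3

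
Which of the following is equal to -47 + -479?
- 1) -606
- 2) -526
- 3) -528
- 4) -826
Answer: 2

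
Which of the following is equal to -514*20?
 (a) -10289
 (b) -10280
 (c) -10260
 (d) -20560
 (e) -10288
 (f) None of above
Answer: b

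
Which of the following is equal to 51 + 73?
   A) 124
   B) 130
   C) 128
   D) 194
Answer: A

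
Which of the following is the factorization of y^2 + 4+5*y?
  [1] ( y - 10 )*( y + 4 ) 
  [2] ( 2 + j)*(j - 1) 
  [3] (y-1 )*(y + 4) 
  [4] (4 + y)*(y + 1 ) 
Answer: 4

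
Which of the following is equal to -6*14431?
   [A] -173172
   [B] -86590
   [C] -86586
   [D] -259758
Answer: C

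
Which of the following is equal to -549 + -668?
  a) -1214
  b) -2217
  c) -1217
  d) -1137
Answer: c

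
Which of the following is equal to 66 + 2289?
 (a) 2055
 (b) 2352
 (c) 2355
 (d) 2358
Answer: c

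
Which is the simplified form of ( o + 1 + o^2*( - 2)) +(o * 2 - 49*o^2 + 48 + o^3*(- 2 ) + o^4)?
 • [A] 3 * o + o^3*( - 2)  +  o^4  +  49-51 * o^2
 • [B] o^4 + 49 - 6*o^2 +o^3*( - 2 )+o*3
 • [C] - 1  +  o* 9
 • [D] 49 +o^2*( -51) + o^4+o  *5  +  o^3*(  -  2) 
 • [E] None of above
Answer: A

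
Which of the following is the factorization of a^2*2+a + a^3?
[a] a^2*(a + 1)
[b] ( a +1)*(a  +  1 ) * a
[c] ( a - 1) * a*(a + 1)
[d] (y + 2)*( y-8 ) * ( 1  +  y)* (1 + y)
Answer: b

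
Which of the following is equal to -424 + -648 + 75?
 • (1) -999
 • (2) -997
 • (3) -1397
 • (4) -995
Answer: 2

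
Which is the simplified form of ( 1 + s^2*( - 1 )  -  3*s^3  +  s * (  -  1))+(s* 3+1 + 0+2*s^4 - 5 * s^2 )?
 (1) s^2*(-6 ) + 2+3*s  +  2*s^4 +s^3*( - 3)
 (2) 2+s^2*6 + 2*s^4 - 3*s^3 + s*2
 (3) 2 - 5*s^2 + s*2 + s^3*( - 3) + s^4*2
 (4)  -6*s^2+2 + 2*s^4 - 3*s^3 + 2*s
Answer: 4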